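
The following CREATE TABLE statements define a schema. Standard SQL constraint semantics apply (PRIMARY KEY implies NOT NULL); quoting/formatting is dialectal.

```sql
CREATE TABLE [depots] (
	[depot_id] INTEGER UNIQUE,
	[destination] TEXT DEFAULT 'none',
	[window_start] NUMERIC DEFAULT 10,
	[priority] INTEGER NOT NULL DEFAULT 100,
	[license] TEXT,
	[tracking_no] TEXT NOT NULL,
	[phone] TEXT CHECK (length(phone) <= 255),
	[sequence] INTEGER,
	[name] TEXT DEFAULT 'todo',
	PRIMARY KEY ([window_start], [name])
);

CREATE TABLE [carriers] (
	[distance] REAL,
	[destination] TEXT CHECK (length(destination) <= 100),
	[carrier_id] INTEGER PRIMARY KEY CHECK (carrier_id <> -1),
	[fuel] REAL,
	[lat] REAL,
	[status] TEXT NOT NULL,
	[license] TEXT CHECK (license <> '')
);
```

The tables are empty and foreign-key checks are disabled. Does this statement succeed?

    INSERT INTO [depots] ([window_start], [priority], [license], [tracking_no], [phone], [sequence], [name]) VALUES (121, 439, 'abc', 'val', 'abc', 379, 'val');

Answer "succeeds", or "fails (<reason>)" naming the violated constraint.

NOT NULL columns: name is supplied; priority is supplied; tracking_no is supplied; window_start is supplied.
CHECK constraints: 'abc' satisfies (length(phone) <= 255).
No constraint is violated.

succeeds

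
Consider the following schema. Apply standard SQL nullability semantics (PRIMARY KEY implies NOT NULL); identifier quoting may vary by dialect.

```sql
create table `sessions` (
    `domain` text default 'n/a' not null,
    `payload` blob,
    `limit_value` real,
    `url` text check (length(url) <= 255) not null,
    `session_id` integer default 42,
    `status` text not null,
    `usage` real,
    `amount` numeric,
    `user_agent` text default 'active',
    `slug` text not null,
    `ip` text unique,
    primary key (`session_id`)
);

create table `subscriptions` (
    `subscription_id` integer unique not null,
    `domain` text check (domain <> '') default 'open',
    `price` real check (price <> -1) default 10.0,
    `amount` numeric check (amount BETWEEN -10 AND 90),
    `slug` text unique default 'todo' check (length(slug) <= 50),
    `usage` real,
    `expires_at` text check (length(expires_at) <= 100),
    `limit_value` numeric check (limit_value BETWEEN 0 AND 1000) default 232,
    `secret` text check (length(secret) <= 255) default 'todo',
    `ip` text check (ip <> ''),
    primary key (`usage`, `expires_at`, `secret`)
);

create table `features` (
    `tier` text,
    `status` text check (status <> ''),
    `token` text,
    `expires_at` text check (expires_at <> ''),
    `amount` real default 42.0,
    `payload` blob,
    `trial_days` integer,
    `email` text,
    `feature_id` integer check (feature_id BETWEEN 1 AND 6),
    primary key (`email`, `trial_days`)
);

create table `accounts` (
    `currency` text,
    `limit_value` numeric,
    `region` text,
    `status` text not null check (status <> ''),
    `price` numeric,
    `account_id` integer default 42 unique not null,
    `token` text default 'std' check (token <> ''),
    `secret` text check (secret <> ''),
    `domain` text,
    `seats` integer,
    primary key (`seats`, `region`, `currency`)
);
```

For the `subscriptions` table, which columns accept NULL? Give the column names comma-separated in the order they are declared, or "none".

- subscription_id: declared NOT NULL → not nullable.
- domain: CHECK does not forbid NULL (a CHECK constraint passes when its expression is NULL) → nullable.
- price: CHECK does not forbid NULL (a CHECK constraint passes when its expression is NULL) → nullable.
- amount: CHECK does not forbid NULL (a CHECK constraint passes when its expression is NULL) → nullable.
- slug: CHECK does not forbid NULL (a CHECK constraint passes when its expression is NULL) → nullable.
- usage: part of the PRIMARY KEY, which implies NOT NULL → not nullable.
- expires_at: part of the PRIMARY KEY, which implies NOT NULL → not nullable.
- limit_value: CHECK does not forbid NULL (a CHECK constraint passes when its expression is NULL) → nullable.
- secret: part of the PRIMARY KEY, which implies NOT NULL → not nullable.
- ip: CHECK does not forbid NULL (a CHECK constraint passes when its expression is NULL) → nullable.

domain, price, amount, slug, limit_value, ip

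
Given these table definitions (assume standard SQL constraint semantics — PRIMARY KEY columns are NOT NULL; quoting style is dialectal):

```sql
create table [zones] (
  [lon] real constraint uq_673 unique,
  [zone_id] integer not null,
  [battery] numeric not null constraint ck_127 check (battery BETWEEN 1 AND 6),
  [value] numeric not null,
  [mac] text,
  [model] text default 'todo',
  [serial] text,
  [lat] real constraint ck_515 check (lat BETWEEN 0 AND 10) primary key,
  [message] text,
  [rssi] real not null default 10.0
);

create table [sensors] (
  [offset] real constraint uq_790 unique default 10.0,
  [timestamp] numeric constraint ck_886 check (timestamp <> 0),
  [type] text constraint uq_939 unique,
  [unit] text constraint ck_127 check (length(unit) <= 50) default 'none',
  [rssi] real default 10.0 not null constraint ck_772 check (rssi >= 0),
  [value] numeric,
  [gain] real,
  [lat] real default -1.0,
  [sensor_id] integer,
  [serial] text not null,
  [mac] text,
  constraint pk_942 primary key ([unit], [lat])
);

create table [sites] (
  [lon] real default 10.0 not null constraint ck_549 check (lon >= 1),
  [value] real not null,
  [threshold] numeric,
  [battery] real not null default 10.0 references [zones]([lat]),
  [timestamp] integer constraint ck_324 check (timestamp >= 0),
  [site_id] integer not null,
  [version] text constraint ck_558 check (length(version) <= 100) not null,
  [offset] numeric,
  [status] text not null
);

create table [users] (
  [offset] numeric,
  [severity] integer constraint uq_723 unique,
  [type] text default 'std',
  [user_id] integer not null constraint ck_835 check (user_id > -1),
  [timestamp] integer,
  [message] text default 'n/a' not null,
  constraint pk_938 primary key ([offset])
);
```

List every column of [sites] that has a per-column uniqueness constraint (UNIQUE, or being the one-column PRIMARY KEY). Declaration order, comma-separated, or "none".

- lon: no UNIQUE or single-column PK constraint.
- value: no UNIQUE or single-column PK constraint.
- threshold: no UNIQUE or single-column PK constraint.
- battery: no UNIQUE or single-column PK constraint.
- timestamp: no UNIQUE or single-column PK constraint.
- site_id: no UNIQUE or single-column PK constraint.
- version: no UNIQUE or single-column PK constraint.
- offset: no UNIQUE or single-column PK constraint.
- status: no UNIQUE or single-column PK constraint.

none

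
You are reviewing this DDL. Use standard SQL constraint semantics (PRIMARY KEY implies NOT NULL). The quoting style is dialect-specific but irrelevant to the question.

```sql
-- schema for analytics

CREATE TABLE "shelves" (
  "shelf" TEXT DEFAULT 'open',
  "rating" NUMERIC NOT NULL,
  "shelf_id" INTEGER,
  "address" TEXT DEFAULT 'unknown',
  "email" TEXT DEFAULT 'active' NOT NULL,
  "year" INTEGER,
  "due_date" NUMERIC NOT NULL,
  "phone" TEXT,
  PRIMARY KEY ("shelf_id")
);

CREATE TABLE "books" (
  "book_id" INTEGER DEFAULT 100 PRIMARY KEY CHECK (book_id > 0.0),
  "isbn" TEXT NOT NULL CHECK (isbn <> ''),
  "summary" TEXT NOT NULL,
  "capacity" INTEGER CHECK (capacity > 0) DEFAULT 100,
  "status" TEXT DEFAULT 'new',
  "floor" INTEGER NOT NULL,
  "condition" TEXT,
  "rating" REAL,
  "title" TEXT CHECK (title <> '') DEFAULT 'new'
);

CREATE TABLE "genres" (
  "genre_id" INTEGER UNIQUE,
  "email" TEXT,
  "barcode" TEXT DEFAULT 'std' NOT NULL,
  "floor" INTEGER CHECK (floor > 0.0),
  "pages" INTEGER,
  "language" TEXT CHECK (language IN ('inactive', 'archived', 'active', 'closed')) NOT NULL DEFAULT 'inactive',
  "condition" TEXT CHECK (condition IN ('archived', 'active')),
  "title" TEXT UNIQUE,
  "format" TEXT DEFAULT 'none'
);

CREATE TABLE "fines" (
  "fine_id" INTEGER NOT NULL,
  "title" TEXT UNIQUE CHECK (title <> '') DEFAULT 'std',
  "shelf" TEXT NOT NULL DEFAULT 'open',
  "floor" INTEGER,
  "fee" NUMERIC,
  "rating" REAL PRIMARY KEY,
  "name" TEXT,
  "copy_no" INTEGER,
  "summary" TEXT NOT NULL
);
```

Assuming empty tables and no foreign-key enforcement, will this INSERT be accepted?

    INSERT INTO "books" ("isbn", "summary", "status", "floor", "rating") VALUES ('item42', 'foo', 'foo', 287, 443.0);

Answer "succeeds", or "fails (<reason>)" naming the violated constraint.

succeeds

NOT NULL columns: book_id defaults to 100; floor is supplied; isbn is supplied; summary is supplied.
CHECK constraints: 'item42' satisfies (isbn <> '').
No constraint is violated.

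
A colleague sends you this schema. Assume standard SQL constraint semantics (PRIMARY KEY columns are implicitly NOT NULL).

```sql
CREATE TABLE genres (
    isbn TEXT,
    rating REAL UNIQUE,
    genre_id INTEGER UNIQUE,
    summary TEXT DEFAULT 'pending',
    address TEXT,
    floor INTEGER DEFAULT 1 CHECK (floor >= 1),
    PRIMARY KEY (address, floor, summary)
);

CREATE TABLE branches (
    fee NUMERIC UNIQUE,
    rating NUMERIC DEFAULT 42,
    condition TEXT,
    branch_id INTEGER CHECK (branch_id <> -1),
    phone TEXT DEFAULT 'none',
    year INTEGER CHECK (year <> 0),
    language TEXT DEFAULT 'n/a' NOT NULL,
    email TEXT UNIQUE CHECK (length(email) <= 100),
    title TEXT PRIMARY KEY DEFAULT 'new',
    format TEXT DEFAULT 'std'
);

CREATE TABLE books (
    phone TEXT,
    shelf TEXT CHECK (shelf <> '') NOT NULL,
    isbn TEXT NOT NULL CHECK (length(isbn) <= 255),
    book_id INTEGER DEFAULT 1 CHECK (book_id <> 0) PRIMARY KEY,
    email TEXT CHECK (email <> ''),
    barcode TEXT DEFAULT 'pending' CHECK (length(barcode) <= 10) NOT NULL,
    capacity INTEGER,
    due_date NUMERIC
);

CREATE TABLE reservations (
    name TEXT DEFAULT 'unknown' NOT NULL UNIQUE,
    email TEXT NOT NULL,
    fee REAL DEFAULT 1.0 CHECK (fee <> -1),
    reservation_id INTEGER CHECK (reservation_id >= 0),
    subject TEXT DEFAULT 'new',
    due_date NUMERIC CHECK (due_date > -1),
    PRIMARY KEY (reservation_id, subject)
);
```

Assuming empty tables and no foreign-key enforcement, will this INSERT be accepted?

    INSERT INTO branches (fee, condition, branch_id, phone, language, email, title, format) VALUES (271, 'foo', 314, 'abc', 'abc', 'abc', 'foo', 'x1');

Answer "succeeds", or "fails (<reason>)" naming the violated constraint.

succeeds

NOT NULL columns: language is supplied; title is supplied.
CHECK constraints: 314 satisfies (branch_id <> -1); 'abc' satisfies (length(email) <= 100).
No constraint is violated.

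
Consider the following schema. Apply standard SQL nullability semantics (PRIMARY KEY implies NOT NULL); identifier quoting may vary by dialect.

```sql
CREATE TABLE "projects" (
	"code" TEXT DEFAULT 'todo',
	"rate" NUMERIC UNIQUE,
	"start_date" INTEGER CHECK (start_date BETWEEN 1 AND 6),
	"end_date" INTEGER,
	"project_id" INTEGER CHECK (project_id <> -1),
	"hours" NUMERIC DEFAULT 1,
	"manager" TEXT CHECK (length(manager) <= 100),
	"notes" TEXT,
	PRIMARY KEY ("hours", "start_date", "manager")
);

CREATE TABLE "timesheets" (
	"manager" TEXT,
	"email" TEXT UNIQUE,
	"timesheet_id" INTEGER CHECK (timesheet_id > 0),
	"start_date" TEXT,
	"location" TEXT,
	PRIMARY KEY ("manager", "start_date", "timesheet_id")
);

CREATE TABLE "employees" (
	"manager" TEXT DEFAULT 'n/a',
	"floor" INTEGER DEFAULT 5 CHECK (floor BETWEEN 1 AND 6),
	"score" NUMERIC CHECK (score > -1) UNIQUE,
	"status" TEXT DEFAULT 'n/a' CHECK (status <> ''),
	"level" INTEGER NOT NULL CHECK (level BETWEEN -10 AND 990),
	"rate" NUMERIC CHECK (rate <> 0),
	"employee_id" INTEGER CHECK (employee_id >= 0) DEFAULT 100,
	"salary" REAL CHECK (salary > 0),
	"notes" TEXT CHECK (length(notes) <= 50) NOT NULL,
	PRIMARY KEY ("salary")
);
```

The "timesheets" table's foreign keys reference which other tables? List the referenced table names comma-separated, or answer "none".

none

No column in timesheets has a REFERENCES clause.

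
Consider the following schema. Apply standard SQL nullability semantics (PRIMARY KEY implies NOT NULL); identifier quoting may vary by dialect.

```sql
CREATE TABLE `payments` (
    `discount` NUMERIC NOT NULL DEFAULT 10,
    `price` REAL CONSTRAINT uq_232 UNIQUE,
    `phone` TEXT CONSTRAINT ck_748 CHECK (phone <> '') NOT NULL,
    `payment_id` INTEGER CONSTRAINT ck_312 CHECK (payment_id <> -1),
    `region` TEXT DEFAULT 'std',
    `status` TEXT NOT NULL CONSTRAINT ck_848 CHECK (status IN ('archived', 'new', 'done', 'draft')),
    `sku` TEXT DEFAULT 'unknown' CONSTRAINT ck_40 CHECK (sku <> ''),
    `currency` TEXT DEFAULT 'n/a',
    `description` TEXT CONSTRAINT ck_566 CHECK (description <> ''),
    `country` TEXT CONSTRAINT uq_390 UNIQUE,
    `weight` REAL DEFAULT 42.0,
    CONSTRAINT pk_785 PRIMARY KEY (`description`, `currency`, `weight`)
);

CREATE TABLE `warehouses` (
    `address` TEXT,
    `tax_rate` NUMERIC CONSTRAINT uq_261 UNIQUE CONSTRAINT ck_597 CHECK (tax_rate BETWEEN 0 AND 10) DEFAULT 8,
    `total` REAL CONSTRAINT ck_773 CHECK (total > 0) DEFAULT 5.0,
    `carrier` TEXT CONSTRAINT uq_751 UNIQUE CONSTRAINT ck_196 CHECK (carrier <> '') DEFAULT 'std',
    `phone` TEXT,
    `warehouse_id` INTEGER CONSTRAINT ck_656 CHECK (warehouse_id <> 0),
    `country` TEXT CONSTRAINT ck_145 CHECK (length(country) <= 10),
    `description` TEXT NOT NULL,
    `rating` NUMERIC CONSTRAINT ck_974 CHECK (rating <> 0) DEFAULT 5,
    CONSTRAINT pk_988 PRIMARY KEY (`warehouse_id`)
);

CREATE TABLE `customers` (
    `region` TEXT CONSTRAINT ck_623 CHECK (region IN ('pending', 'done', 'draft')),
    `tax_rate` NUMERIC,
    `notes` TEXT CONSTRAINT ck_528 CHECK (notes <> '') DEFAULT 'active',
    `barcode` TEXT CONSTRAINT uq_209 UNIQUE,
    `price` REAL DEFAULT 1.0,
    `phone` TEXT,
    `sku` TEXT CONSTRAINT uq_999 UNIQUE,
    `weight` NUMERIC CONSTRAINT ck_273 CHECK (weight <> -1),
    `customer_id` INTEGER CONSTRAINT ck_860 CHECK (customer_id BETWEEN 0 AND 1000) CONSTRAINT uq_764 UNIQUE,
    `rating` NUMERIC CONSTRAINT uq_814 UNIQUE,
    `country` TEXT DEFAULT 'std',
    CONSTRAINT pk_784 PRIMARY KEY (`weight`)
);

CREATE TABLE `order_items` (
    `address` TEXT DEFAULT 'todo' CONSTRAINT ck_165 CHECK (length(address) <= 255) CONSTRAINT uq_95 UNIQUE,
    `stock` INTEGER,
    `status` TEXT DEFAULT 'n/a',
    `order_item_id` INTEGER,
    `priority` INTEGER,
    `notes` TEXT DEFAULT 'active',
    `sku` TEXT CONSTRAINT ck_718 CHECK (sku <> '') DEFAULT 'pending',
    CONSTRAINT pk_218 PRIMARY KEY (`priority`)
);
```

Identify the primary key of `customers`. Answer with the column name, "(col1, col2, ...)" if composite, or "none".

weight

weight is declared PRIMARY KEY as a table-level PRIMARY KEY clause.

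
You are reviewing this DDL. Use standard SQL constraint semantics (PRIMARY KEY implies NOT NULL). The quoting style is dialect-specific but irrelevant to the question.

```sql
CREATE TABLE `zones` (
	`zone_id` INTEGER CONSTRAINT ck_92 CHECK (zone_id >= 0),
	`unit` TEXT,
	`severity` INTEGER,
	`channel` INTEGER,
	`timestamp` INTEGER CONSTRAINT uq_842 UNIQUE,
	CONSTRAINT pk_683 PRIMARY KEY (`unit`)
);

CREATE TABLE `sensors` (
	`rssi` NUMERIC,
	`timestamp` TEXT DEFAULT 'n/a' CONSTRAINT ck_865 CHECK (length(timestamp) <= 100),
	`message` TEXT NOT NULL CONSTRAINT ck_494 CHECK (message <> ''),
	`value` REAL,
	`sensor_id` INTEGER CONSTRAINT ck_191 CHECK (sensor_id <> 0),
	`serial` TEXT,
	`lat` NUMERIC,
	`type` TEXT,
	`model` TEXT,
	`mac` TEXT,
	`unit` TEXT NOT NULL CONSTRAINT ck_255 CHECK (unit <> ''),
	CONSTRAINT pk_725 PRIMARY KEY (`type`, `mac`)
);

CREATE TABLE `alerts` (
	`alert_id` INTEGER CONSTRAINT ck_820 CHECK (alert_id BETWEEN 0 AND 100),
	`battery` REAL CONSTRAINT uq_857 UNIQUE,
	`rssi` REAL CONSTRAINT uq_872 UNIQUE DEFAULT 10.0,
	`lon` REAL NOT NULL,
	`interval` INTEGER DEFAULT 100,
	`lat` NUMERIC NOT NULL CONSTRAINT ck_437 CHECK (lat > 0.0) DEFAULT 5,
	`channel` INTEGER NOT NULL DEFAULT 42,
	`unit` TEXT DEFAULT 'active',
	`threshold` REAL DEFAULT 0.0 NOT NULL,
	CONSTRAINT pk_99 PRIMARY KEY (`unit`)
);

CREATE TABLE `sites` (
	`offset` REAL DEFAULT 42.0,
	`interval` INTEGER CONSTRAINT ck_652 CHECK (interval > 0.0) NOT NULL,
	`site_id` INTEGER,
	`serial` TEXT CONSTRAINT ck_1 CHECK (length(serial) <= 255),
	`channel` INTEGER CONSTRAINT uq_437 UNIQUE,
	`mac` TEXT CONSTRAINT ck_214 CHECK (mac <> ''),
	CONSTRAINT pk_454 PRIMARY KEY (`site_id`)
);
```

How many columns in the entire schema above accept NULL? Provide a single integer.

zones: 4 nullable (zone_id, severity, channel, timestamp — PK (unit) and explicit NOT NULL columns excluded).
sensors: 7 nullable (rssi, timestamp, value, sensor_id, serial, lat, model — PK (type, mac) and explicit NOT NULL columns excluded).
alerts: 4 nullable (alert_id, battery, rssi, interval — PK (unit) and explicit NOT NULL columns excluded).
sites: 4 nullable (offset, serial, channel, mac — PK (site_id) and explicit NOT NULL columns excluded).
Total: 4 + 7 + 4 + 4 = 19.

19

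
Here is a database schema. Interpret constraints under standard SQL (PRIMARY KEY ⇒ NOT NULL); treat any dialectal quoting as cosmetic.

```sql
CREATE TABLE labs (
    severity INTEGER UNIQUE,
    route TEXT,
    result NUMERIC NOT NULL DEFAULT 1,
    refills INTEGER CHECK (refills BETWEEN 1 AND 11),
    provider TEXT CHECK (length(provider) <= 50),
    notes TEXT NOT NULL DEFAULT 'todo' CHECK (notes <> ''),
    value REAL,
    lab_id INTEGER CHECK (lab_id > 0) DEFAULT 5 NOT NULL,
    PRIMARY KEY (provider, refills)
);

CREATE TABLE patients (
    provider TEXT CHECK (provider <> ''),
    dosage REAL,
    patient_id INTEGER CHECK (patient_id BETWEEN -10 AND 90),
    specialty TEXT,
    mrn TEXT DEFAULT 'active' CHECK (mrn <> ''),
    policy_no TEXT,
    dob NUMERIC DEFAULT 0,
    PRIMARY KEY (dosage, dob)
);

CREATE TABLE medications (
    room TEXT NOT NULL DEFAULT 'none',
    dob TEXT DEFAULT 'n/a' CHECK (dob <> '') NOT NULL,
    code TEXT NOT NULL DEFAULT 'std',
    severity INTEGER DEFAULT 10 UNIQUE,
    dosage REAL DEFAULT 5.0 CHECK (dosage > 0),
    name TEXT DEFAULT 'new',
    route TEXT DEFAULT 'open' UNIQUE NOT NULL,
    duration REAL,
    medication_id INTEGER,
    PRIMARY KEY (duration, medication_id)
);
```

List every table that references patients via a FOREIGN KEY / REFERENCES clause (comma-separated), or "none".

No REFERENCES clause anywhere in the schema names patients.

none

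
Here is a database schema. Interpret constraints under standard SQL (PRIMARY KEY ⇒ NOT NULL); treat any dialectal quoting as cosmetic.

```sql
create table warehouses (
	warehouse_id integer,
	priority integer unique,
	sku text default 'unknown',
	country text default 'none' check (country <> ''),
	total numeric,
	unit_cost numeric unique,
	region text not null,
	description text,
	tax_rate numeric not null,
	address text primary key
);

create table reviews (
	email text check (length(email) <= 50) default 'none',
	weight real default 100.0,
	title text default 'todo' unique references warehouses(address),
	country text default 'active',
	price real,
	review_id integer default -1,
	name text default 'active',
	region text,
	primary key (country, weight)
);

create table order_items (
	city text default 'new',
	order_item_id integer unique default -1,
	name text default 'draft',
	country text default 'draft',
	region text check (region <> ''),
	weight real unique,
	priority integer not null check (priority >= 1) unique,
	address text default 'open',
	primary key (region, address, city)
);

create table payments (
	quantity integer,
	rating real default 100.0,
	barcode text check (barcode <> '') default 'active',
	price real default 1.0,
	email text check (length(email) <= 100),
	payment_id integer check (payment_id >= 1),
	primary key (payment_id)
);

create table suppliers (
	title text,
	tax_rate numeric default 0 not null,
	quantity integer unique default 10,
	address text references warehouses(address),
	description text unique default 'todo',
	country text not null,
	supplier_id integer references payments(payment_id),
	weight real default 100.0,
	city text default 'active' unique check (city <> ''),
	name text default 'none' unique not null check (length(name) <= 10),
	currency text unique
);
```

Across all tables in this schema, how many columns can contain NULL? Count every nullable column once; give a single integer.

warehouses: 7 nullable (warehouse_id, priority, sku, country, total, unit_cost, description — PK (address) and explicit NOT NULL columns excluded).
reviews: 6 nullable (email, title, price, review_id, name, region — PK (country, weight) and explicit NOT NULL columns excluded).
order_items: 4 nullable (order_item_id, name, country, weight — PK (region, address, city) and explicit NOT NULL columns excluded).
payments: 5 nullable (quantity, rating, barcode, price, email — PK (payment_id) and explicit NOT NULL columns excluded).
suppliers: 8 nullable (title, quantity, address, description, supplier_id, weight, city, currency — PK none and explicit NOT NULL columns excluded).
Total: 7 + 6 + 4 + 5 + 8 = 30.

30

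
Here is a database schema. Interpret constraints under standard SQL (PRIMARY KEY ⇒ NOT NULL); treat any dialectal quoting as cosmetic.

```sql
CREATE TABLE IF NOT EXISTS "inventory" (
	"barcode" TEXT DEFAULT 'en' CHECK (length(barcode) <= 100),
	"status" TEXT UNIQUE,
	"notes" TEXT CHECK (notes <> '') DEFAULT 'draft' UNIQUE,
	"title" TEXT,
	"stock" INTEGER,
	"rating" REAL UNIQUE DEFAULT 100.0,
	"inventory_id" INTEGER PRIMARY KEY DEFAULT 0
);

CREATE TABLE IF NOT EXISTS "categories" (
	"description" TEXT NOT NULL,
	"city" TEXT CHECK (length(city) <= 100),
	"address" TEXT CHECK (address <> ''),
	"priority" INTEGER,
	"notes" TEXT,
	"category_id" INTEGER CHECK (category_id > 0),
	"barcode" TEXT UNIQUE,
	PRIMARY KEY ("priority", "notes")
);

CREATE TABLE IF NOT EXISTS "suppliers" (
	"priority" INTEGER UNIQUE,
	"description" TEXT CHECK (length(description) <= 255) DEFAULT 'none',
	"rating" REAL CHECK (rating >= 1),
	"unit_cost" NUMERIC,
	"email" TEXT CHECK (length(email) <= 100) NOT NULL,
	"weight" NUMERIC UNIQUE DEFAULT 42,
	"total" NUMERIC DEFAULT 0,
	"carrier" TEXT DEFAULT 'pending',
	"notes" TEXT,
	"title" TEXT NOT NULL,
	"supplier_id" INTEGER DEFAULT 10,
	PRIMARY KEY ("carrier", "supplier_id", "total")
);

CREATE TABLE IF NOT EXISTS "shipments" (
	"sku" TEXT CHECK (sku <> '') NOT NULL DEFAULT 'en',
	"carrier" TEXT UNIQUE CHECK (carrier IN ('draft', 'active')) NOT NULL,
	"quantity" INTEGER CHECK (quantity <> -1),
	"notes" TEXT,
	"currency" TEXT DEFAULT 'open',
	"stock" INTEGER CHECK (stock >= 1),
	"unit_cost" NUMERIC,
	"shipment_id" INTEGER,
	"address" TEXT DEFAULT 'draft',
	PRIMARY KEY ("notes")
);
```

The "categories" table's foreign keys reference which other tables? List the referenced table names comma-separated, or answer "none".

none

No column in categories has a REFERENCES clause.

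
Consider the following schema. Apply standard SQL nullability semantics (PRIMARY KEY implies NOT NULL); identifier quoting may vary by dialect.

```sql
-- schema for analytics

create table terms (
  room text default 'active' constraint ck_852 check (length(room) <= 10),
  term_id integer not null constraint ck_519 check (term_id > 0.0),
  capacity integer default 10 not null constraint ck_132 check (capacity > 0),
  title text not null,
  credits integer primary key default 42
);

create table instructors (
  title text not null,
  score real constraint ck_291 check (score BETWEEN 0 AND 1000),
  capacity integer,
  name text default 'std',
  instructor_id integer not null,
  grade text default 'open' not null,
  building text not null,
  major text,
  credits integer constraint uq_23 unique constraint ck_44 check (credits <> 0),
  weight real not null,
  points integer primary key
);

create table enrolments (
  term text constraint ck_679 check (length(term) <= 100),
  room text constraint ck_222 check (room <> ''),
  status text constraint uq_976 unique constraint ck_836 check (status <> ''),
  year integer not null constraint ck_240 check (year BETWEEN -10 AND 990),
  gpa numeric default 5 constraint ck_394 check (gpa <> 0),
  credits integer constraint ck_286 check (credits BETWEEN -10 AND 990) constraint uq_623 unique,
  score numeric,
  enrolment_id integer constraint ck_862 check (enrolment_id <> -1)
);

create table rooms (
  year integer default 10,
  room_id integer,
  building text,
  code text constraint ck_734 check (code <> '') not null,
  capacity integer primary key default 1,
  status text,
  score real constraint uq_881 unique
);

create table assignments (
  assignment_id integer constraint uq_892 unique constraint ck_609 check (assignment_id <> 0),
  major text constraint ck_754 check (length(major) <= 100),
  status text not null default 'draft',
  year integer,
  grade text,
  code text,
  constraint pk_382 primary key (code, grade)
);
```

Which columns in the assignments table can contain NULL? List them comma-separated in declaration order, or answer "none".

assignment_id, major, year

- assignment_id: CHECK does not forbid NULL (a CHECK constraint passes when its expression is NULL) → nullable.
- major: CHECK does not forbid NULL (a CHECK constraint passes when its expression is NULL) → nullable.
- status: declared NOT NULL → not nullable.
- year: no NOT NULL constraint applies → nullable.
- grade: part of the PRIMARY KEY, which implies NOT NULL → not nullable.
- code: part of the PRIMARY KEY, which implies NOT NULL → not nullable.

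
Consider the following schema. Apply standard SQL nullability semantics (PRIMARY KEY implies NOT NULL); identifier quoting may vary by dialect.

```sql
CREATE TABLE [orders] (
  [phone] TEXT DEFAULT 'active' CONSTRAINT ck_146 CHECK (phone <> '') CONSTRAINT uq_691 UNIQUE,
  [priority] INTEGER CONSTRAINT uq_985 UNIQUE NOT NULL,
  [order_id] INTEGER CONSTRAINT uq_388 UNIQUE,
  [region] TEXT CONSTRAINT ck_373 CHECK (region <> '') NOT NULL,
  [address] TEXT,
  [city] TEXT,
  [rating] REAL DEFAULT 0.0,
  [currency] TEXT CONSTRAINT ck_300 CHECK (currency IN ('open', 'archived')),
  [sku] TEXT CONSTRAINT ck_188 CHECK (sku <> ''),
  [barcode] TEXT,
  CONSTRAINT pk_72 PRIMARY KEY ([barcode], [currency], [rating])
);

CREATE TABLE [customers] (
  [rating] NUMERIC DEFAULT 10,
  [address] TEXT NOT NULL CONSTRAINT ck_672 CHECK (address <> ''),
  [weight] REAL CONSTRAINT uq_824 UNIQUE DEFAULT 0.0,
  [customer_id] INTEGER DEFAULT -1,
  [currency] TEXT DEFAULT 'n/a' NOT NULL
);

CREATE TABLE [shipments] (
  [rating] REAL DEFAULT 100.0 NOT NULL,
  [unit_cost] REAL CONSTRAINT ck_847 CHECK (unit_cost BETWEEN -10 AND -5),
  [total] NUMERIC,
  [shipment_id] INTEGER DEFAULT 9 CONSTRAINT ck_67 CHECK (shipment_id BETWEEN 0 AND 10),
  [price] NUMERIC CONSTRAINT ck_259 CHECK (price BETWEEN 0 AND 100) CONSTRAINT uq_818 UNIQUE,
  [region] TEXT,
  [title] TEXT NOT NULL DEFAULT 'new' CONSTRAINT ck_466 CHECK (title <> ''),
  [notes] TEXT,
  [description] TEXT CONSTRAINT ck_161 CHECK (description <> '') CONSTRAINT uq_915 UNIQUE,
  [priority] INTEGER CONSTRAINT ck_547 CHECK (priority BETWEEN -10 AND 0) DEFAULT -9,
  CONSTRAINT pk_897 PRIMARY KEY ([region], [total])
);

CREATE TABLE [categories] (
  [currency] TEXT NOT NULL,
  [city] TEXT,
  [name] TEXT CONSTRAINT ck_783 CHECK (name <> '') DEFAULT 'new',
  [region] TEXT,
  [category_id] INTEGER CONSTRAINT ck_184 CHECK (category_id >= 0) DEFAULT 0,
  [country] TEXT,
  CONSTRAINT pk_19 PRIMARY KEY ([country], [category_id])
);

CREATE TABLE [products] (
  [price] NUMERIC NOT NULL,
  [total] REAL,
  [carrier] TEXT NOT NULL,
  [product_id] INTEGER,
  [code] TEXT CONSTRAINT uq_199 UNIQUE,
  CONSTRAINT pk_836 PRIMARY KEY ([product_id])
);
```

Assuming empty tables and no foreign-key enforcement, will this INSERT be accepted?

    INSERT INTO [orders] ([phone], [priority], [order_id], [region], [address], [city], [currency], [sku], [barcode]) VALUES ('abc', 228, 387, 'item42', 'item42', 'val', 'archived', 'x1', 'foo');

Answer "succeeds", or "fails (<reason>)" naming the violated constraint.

NOT NULL columns: barcode is supplied; currency is supplied; priority is supplied; rating defaults to 0.0; region is supplied.
CHECK constraints: 'abc' satisfies (phone <> ''); 'item42' satisfies (region <> ''); 'archived' satisfies (currency IN ('open', 'archived')); 'x1' satisfies (sku <> '').
No constraint is violated.

succeeds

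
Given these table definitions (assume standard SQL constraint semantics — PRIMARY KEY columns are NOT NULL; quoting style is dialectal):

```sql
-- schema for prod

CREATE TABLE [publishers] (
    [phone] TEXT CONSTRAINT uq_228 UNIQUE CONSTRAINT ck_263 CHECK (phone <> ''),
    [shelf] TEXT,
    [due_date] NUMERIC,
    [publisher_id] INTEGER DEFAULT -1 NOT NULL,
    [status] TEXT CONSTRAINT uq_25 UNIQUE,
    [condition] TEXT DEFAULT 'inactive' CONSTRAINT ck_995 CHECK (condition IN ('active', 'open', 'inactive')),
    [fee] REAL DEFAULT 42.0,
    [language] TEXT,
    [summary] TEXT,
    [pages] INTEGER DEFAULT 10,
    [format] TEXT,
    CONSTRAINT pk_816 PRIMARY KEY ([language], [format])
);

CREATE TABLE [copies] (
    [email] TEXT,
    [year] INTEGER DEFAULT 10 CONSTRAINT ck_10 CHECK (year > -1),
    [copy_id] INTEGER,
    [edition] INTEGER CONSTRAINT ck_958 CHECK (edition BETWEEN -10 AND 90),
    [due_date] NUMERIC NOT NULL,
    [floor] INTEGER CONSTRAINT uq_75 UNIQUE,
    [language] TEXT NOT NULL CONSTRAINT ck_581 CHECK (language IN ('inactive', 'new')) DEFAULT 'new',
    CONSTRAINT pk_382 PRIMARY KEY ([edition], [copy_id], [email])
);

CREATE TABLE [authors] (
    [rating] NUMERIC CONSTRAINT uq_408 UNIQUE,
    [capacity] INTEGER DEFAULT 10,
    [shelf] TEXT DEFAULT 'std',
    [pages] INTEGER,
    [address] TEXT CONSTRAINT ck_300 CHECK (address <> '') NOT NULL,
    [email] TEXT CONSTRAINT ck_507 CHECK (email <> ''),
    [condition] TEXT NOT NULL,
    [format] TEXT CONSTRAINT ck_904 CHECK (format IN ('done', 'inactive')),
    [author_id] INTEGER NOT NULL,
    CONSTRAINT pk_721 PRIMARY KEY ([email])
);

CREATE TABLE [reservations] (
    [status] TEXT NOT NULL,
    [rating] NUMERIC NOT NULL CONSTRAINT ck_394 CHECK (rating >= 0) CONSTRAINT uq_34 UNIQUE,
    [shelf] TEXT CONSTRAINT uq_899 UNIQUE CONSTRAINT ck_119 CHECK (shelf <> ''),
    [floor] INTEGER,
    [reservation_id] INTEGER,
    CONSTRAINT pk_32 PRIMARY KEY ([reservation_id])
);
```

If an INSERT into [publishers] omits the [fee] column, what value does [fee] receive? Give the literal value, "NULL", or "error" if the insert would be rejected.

fee has an explicit DEFAULT 42.0.
When the column is omitted from an INSERT, that default is used.

42.0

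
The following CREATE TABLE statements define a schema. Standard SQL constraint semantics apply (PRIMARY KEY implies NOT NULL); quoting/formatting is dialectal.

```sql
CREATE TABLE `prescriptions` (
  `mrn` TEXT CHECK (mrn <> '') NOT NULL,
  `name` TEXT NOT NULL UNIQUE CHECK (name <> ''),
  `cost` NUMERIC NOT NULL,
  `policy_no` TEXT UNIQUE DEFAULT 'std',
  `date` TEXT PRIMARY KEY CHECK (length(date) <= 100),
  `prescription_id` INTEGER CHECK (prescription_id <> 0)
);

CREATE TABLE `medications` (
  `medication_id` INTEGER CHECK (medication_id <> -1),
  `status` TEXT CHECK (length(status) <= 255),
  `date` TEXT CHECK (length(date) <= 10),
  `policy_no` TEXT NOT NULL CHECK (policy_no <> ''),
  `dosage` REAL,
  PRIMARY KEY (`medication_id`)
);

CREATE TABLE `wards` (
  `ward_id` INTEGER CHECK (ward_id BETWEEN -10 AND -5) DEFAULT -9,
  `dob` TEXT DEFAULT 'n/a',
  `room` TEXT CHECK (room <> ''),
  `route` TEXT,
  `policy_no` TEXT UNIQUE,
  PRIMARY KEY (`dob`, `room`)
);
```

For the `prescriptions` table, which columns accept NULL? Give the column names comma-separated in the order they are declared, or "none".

- mrn: declared NOT NULL → not nullable.
- name: declared NOT NULL → not nullable.
- cost: declared NOT NULL → not nullable.
- policy_no: UNIQUE does not imply NOT NULL → nullable.
- date: part of the PRIMARY KEY, which implies NOT NULL → not nullable.
- prescription_id: CHECK does not forbid NULL (a CHECK constraint passes when its expression is NULL) → nullable.

policy_no, prescription_id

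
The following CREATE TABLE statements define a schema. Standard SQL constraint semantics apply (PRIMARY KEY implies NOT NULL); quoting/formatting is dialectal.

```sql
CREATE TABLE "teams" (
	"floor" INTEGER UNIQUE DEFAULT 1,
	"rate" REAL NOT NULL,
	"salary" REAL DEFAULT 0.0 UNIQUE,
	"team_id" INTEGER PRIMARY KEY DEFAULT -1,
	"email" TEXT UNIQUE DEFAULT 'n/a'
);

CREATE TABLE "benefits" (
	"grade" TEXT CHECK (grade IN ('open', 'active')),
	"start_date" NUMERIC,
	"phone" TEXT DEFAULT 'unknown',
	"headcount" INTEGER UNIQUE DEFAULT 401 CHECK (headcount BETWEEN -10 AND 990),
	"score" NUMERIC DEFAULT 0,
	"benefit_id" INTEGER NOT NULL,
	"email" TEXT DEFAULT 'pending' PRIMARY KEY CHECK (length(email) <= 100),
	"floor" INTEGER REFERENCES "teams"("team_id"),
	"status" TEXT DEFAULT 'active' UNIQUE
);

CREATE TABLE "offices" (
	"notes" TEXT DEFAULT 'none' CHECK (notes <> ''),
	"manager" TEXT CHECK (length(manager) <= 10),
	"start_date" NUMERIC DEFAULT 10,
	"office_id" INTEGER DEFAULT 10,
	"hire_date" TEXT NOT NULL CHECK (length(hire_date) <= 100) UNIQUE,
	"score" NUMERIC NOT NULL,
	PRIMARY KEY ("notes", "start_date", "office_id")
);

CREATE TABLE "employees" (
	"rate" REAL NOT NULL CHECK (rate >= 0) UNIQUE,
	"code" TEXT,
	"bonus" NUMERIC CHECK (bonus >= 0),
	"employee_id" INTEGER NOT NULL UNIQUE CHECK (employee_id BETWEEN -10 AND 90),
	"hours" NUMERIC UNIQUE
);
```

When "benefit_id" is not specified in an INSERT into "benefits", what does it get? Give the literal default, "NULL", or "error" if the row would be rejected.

error

benefit_id has no DEFAULT clause.
Omitting it would insert NULL, but it is declared NOT NULL, so the INSERT fails.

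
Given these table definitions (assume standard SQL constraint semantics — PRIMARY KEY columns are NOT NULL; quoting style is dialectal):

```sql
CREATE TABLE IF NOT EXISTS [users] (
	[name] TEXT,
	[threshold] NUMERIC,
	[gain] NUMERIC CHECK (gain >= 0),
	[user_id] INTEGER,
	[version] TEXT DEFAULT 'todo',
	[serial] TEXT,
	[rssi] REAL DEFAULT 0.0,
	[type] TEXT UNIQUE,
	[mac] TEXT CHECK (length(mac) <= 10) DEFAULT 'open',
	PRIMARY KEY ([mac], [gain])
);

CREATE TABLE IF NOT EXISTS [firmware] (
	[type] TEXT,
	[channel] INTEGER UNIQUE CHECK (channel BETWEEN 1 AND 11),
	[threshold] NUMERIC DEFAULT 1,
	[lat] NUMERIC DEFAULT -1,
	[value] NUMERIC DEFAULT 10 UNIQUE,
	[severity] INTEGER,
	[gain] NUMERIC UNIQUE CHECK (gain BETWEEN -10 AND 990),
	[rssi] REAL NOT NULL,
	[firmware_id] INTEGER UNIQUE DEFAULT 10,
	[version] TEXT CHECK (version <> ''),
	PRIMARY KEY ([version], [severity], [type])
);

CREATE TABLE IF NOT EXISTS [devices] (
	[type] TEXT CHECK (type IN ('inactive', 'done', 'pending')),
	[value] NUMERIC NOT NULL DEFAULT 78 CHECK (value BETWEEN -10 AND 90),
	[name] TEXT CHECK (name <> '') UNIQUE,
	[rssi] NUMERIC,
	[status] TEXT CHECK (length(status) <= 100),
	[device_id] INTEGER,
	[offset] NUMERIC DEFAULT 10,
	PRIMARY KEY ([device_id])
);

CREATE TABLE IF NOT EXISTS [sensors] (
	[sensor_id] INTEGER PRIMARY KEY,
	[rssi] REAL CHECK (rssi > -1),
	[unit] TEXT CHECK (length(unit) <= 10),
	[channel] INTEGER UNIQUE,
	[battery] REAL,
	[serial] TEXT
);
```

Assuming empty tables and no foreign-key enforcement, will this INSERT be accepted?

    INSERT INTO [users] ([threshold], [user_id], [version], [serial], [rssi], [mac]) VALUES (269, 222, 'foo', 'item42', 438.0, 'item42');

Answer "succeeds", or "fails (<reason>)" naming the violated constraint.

gain is omitted from the column list and has no DEFAULT, so it would receive NULL.
But gain is part of the PRIMARY KEY (implied NOT NULL).

fails (NOT NULL on gain)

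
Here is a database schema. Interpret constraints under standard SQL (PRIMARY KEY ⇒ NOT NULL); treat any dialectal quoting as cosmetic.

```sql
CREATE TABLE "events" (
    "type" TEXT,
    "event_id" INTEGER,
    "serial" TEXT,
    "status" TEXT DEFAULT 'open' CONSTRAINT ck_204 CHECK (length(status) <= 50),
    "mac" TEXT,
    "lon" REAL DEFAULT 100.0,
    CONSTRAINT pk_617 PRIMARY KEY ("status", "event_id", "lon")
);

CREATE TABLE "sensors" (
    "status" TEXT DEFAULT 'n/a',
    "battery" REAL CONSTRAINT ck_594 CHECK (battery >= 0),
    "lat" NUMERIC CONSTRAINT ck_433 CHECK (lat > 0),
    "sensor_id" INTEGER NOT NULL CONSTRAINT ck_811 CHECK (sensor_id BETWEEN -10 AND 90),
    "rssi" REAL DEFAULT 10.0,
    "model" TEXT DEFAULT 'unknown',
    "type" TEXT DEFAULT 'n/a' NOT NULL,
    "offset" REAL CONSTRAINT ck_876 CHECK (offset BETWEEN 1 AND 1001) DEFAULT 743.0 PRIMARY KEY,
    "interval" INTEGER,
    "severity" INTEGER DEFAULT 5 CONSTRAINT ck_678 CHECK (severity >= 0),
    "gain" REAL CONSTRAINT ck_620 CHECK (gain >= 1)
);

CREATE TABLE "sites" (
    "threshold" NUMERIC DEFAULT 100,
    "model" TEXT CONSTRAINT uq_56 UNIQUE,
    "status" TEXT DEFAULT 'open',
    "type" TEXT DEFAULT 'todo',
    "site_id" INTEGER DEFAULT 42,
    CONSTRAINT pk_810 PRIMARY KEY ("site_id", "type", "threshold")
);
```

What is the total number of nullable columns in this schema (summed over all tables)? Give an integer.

events: 3 nullable (type, serial, mac — PK (status, event_id, lon) and explicit NOT NULL columns excluded).
sensors: 8 nullable (status, battery, lat, rssi, model, interval, severity, gain — PK (offset) and explicit NOT NULL columns excluded).
sites: 2 nullable (model, status — PK (site_id, type, threshold) and explicit NOT NULL columns excluded).
Total: 3 + 8 + 2 = 13.

13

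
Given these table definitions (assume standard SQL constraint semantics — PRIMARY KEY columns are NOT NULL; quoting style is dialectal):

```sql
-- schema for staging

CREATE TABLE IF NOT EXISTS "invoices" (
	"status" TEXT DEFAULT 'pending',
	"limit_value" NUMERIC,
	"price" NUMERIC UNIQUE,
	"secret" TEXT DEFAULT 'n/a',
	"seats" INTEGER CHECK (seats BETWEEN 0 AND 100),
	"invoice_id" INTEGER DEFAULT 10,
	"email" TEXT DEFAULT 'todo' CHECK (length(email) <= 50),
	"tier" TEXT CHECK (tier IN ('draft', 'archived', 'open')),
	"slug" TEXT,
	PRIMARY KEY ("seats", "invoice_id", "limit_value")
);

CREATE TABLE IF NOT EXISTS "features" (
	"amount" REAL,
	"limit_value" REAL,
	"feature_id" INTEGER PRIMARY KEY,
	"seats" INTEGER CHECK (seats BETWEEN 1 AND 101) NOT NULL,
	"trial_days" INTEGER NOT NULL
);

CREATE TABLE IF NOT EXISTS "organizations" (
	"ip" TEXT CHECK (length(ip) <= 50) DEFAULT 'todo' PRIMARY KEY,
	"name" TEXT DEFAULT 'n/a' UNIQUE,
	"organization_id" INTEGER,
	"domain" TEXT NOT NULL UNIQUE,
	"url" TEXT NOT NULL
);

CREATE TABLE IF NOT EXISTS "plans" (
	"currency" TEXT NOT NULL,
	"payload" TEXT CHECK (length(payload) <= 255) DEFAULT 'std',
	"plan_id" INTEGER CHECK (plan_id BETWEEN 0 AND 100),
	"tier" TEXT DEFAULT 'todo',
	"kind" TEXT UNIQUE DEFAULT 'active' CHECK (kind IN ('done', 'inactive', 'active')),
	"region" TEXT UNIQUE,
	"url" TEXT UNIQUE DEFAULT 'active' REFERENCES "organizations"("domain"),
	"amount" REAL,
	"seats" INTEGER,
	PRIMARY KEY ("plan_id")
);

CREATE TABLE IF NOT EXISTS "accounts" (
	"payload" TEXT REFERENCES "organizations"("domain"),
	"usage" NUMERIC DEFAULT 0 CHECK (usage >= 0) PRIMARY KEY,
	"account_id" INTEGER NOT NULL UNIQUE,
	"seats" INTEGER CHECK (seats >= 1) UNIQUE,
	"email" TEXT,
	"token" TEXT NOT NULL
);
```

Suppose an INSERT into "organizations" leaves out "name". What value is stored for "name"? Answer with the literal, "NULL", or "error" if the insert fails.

'n/a'

name has an explicit DEFAULT 'n/a'.
When the column is omitted from an INSERT, that default is used.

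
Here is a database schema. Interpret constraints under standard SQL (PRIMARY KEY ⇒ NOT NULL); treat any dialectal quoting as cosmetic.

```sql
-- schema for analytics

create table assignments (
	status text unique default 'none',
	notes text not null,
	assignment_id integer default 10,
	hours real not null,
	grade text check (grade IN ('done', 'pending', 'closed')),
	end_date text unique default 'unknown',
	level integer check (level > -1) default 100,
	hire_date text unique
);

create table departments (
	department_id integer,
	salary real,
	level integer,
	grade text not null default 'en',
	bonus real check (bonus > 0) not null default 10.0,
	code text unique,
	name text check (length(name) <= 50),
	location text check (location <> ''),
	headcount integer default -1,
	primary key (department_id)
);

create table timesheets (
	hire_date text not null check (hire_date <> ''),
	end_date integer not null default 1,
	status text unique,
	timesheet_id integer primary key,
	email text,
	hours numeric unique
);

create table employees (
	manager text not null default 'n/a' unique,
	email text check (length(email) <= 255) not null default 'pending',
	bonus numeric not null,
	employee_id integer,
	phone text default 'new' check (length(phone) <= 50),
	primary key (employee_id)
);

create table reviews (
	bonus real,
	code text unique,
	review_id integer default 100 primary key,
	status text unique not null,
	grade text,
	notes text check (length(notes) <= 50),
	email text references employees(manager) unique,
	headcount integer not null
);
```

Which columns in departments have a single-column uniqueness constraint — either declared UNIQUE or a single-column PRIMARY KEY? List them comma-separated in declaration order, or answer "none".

department_id, code

- department_id: single-column PRIMARY KEY → unique.
- salary: no UNIQUE or single-column PK constraint.
- level: no UNIQUE or single-column PK constraint.
- grade: no UNIQUE or single-column PK constraint.
- bonus: no UNIQUE or single-column PK constraint.
- code: declared UNIQUE → unique.
- name: no UNIQUE or single-column PK constraint.
- location: no UNIQUE or single-column PK constraint.
- headcount: no UNIQUE or single-column PK constraint.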